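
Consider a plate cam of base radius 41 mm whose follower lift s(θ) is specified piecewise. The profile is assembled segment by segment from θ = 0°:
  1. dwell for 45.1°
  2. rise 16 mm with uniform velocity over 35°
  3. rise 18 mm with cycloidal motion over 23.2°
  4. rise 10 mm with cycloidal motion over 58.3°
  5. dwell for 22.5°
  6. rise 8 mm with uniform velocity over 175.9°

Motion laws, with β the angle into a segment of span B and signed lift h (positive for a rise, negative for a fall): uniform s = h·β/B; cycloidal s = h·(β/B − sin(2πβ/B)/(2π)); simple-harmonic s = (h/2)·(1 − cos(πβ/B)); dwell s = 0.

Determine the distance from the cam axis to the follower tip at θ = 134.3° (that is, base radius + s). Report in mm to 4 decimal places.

seg 1 [0°–45.1°] dwell: s stays 0.0000
seg 2 [45.1°–80.1°] uniform, h=16: full span → s += 16 → s = 16.0000
seg 3 [80.1°–103.3°] cycloidal, h=18: full span → s += 18 → s = 34.0000
seg 4 [103.3°–161.6°] cycloidal, h=10: θ=134.3° here. β=31, B=58.3. 10·(0.5317 − sin(2π·0.5317)/(2π)) = 5.6326 → s = 39.6326
radial distance = base radius + s = 41 + 39.6326 = 80.6326

80.6326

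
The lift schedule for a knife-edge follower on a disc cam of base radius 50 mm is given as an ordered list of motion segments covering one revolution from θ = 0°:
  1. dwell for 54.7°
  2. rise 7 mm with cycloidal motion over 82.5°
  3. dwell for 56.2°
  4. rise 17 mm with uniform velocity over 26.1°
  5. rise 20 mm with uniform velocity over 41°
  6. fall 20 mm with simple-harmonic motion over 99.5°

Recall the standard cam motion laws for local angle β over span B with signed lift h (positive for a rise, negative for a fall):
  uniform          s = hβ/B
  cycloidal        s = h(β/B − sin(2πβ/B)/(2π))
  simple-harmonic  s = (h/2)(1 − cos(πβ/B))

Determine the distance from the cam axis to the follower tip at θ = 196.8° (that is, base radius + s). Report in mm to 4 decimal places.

seg 1 [0°–54.7°] dwell: s stays 0.0000
seg 2 [54.7°–137.2°] cycloidal, h=7: full span → s += 7 → s = 7.0000
seg 3 [137.2°–193.4°] dwell: s stays 7.0000
seg 4 [193.4°–219.5°] uniform, h=17: θ=196.8° here. β=3.4, B=26.1. 17·3.4/26.1 = 2.2146 → s = 9.2146
radial distance = base radius + s = 50 + 9.2146 = 59.2146

59.2146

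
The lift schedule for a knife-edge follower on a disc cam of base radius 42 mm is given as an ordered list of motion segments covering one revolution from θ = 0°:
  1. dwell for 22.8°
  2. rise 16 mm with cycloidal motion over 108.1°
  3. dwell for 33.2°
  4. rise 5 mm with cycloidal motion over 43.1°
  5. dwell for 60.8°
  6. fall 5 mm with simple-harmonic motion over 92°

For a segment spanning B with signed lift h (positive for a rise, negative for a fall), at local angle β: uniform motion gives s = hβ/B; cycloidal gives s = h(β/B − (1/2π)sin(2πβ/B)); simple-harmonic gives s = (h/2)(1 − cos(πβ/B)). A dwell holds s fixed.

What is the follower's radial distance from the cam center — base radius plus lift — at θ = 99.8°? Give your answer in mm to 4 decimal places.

seg 1 [0°–22.8°] dwell: s stays 0.0000
seg 2 [22.8°–130.9°] cycloidal, h=16: θ=99.8° here. β=77, B=108.1. 16·(0.7123 − sin(2π·0.7123)/(2π)) = 13.8722 → s = 13.8722
radial distance = base radius + s = 42 + 13.8722 = 55.8722

55.8722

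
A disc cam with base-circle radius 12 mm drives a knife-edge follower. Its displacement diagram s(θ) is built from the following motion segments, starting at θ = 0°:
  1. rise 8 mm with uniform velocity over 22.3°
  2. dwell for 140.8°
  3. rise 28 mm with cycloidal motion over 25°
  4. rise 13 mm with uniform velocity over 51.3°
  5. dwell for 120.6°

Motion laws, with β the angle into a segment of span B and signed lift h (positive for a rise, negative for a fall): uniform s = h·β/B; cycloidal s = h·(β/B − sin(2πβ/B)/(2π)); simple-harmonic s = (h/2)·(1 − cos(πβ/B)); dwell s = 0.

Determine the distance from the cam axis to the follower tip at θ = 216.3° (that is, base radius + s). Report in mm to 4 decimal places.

seg 1 [0°–22.3°] uniform, h=8: full span → s += 8 → s = 8.0000
seg 2 [22.3°–163.1°] dwell: s stays 8.0000
seg 3 [163.1°–188.1°] cycloidal, h=28: full span → s += 28 → s = 36.0000
seg 4 [188.1°–239.4°] uniform, h=13: θ=216.3° here. β=28.2, B=51.3. 13·28.2/51.3 = 7.1462 → s = 43.1462
radial distance = base radius + s = 12 + 43.1462 = 55.1462

55.1462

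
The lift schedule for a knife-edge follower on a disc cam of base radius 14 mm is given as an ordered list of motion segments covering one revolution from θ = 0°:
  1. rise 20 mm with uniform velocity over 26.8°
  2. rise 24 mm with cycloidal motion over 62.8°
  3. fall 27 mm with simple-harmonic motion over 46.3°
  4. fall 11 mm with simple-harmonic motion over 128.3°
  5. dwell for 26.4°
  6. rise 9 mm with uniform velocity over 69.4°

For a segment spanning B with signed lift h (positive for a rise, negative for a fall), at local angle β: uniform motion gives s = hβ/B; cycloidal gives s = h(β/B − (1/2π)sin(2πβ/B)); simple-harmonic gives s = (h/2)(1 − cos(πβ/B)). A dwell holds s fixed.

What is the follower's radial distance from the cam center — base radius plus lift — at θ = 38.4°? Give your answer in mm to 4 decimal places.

seg 1 [0°–26.8°] uniform, h=20: full span → s += 20 → s = 20.0000
seg 2 [26.8°–89.6°] cycloidal, h=24: θ=38.4° here. β=11.6, B=62.8. 24·(0.1847 − sin(2π·0.1847)/(2π)) = 0.9303 → s = 20.9303
radial distance = base radius + s = 14 + 20.9303 = 34.9303

34.9303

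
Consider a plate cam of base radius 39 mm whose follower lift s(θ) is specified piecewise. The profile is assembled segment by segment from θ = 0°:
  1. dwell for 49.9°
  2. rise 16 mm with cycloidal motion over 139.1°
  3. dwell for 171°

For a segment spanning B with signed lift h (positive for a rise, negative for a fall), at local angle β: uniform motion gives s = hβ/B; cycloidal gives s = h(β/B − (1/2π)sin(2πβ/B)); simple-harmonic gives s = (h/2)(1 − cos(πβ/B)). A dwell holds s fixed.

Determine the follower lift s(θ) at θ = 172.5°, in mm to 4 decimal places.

seg 1 [0°–49.9°] dwell: s stays 0.0000
seg 2 [49.9°–189°] cycloidal, h=16: θ=172.5° here. β=122.6, B=139.1. 16·(0.8814 − sin(2π·0.8814)/(2π)) = 15.8291 → s = 15.8291

15.8291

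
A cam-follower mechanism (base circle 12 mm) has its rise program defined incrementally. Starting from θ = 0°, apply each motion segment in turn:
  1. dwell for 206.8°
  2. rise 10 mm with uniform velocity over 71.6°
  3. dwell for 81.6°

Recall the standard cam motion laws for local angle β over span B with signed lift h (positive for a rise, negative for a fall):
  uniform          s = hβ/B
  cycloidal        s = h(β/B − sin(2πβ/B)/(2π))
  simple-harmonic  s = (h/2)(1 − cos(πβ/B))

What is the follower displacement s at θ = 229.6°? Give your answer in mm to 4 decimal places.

seg 1 [0°–206.8°] dwell: s stays 0.0000
seg 2 [206.8°–278.4°] uniform, h=10: θ=229.6° here. β=22.8, B=71.6. 10·22.8/71.6 = 3.1844 → s = 3.1844

3.1844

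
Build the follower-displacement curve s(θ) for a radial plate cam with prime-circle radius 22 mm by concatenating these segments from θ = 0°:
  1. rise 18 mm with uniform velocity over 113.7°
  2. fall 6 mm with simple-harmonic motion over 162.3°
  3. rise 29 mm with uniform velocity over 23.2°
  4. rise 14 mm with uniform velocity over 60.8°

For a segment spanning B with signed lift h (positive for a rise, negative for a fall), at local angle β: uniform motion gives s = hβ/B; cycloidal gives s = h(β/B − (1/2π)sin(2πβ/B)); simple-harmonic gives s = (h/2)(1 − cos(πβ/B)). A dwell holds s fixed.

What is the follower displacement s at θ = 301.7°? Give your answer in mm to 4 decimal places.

seg 1 [0°–113.7°] uniform, h=18: full span → s += 18 → s = 18.0000
seg 2 [113.7°–276°] simple-harmonic, h=-6: full span → s += -6 → s = 12.0000
seg 3 [276°–299.2°] uniform, h=29: full span → s += 29 → s = 41.0000
seg 4 [299.2°–360°] uniform, h=14: θ=301.7° here. β=2.5, B=60.8. 14·2.5/60.8 = 0.5757 → s = 41.5757

41.5757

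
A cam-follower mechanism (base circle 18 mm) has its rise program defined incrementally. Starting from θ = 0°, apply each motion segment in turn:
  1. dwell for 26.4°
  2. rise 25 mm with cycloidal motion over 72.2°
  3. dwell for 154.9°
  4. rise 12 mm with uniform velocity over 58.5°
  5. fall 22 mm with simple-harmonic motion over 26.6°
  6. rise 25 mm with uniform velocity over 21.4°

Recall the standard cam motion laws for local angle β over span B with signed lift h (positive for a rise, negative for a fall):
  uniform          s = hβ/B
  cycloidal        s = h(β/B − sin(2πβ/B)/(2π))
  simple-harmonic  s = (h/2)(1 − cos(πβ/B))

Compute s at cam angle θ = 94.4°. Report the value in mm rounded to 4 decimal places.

seg 1 [0°–26.4°] dwell: s stays 0.0000
seg 2 [26.4°–98.6°] cycloidal, h=25: θ=94.4° here. β=68, B=72.2. 25·(0.9418 − sin(2π·0.9418)/(2π)) = 24.9678 → s = 24.9678

24.9678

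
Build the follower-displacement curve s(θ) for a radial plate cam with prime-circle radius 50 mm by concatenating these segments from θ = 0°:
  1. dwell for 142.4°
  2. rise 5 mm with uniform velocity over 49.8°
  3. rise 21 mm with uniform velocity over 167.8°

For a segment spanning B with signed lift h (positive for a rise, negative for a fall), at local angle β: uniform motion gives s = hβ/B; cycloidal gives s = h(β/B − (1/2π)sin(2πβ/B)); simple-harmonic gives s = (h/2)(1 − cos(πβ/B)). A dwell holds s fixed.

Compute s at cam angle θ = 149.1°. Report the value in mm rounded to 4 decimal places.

seg 1 [0°–142.4°] dwell: s stays 0.0000
seg 2 [142.4°–192.2°] uniform, h=5: θ=149.1° here. β=6.7, B=49.8. 5·6.7/49.8 = 0.6727 → s = 0.6727

0.6727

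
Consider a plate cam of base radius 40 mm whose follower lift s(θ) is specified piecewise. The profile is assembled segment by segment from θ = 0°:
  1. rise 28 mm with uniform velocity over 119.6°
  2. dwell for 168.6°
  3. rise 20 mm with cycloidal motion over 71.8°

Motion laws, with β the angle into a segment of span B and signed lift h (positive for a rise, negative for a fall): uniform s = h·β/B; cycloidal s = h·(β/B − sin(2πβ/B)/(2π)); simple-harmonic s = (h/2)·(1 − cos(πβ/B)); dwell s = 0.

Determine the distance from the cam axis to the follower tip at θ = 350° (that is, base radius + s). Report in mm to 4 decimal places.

seg 1 [0°–119.6°] uniform, h=28: full span → s += 28 → s = 28.0000
seg 2 [119.6°–288.2°] dwell: s stays 28.0000
seg 3 [288.2°–360°] cycloidal, h=20: θ=350° here. β=61.8, B=71.8. 20·(0.8607 − sin(2π·0.8607)/(2π)) = 19.6578 → s = 47.6578
radial distance = base radius + s = 40 + 47.6578 = 87.6578

87.6578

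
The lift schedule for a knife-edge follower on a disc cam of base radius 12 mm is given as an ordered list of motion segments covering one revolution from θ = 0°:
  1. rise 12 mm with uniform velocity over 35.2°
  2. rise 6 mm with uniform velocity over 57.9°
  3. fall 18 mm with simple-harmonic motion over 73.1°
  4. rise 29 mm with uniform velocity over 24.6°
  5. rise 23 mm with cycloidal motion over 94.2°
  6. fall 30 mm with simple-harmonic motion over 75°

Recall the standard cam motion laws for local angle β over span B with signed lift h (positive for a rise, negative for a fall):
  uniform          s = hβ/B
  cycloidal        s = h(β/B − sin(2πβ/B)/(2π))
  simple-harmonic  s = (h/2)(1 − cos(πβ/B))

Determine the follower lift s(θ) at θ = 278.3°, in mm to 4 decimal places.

seg 1 [0°–35.2°] uniform, h=12: full span → s += 12 → s = 12.0000
seg 2 [35.2°–93.1°] uniform, h=6: full span → s += 6 → s = 18.0000
seg 3 [93.1°–166.2°] simple-harmonic, h=-18: full span → s += -18 → s = 0.0000
seg 4 [166.2°–190.8°] uniform, h=29: full span → s += 29 → s = 29.0000
seg 5 [190.8°–285°] cycloidal, h=23: θ=278.3° here. β=87.5, B=94.2. 23·(0.9289 − sin(2π·0.9289)/(2π)) = 22.9461 → s = 51.9461

51.9461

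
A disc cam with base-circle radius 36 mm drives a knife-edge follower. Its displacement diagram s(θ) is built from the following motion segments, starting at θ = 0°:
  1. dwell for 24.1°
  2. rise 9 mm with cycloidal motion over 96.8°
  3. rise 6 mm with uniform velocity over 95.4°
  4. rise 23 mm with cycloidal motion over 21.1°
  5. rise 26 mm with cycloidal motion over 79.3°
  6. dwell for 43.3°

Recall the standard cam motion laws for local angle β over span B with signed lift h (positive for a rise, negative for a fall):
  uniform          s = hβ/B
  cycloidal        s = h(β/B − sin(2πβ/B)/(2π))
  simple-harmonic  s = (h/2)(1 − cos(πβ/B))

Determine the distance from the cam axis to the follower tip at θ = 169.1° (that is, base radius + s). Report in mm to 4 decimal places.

seg 1 [0°–24.1°] dwell: s stays 0.0000
seg 2 [24.1°–120.9°] cycloidal, h=9: full span → s += 9 → s = 9.0000
seg 3 [120.9°–216.3°] uniform, h=6: θ=169.1° here. β=48.2, B=95.4. 6·48.2/95.4 = 3.0314 → s = 12.0314
radial distance = base radius + s = 36 + 12.0314 = 48.0314

48.0314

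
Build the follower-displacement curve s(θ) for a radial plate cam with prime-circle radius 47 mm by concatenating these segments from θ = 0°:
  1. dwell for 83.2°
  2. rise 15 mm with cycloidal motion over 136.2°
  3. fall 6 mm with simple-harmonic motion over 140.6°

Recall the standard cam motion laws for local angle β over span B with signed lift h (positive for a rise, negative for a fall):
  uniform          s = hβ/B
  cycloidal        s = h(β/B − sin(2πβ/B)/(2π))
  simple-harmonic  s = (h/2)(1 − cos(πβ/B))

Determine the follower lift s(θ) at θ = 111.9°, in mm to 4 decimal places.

seg 1 [0°–83.2°] dwell: s stays 0.0000
seg 2 [83.2°–219.4°] cycloidal, h=15: θ=111.9° here. β=28.7, B=136.2. 15·(0.2107 − sin(2π·0.2107)/(2π)) = 0.8458 → s = 0.8458

0.8458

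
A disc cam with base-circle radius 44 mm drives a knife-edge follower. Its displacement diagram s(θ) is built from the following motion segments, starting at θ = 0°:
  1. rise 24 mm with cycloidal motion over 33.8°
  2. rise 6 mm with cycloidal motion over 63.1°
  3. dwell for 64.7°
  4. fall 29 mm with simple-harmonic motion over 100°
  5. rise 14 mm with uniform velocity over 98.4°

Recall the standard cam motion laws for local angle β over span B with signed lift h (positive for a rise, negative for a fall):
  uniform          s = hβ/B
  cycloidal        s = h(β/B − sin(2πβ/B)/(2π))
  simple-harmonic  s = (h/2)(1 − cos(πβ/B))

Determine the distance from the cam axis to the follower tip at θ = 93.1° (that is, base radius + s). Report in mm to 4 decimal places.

seg 1 [0°–33.8°] cycloidal, h=24: full span → s += 24 → s = 24.0000
seg 2 [33.8°–96.9°] cycloidal, h=6: θ=93.1° here. β=59.3, B=63.1. 6·(0.9398 − sin(2π·0.9398)/(2π)) = 5.9914 → s = 29.9914
radial distance = base radius + s = 44 + 29.9914 = 73.9914

73.9914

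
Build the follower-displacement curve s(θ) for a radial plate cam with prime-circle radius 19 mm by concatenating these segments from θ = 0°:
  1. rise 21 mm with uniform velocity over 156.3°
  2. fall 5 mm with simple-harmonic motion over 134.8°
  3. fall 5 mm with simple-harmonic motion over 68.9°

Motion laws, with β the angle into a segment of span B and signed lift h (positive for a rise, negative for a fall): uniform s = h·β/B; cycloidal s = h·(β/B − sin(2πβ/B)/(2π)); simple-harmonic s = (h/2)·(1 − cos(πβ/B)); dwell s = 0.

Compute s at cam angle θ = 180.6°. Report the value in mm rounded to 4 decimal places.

seg 1 [0°–156.3°] uniform, h=21: full span → s += 21 → s = 21.0000
seg 2 [156.3°–291.1°] simple-harmonic, h=-5: θ=180.6° here. β=24.3, B=134.8. -5/2·(1 − cos(π·0.1803)) = -0.3903 → s = 20.6097

20.6097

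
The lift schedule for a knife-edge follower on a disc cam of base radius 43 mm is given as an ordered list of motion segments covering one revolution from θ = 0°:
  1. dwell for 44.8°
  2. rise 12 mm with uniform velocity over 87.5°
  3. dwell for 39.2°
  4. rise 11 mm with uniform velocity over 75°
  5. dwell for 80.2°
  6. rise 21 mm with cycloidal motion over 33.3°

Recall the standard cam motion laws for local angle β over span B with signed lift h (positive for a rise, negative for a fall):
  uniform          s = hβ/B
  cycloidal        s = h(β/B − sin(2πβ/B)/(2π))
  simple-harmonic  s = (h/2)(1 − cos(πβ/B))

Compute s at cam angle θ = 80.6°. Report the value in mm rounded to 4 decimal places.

seg 1 [0°–44.8°] dwell: s stays 0.0000
seg 2 [44.8°–132.3°] uniform, h=12: θ=80.6° here. β=35.8, B=87.5. 12·35.8/87.5 = 4.9097 → s = 4.9097

4.9097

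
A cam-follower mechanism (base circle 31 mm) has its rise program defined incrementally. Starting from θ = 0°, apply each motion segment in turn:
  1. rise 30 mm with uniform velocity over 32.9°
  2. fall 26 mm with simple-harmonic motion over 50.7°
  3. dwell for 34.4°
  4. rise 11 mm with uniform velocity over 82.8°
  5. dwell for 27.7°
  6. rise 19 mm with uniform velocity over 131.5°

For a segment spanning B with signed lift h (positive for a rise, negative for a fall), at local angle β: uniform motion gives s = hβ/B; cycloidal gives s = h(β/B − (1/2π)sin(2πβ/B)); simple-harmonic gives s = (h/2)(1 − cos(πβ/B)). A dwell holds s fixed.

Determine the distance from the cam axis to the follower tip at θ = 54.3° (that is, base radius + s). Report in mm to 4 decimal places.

seg 1 [0°–32.9°] uniform, h=30: full span → s += 30 → s = 30.0000
seg 2 [32.9°–83.6°] simple-harmonic, h=-26: θ=54.3° here. β=21.4, B=50.7. -26/2·(1 − cos(π·0.4221)) = -9.8498 → s = 20.1502
radial distance = base radius + s = 31 + 20.1502 = 51.1502

51.1502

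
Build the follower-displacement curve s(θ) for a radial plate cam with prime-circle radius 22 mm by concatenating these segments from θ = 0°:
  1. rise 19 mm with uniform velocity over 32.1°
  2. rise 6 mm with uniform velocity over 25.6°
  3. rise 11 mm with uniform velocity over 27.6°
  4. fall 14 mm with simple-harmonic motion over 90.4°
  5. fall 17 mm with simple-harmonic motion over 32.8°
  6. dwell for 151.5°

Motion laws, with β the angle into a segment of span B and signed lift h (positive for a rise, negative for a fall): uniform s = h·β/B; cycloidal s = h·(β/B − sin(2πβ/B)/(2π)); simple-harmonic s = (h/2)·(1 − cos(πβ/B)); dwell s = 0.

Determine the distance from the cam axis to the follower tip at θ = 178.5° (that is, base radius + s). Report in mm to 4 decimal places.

seg 1 [0°–32.1°] uniform, h=19: full span → s += 19 → s = 19.0000
seg 2 [32.1°–57.7°] uniform, h=6: full span → s += 6 → s = 25.0000
seg 3 [57.7°–85.3°] uniform, h=11: full span → s += 11 → s = 36.0000
seg 4 [85.3°–175.7°] simple-harmonic, h=-14: full span → s += -14 → s = 22.0000
seg 5 [175.7°–208.5°] simple-harmonic, h=-17: θ=178.5° here. β=2.8, B=32.8. -17/2·(1 − cos(π·0.0854)) = -0.3038 → s = 21.6962
radial distance = base radius + s = 22 + 21.6962 = 43.6962

43.6962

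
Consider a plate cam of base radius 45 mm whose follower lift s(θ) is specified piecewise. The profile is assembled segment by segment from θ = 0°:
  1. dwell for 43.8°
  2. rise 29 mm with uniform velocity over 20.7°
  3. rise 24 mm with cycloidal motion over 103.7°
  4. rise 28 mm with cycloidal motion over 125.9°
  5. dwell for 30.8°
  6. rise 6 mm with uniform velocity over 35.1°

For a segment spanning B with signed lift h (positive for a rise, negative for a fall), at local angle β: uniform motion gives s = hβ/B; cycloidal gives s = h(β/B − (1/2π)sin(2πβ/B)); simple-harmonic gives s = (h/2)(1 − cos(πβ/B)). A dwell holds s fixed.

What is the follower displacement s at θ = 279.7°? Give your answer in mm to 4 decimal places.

seg 1 [0°–43.8°] dwell: s stays 0.0000
seg 2 [43.8°–64.5°] uniform, h=29: full span → s += 29 → s = 29.0000
seg 3 [64.5°–168.2°] cycloidal, h=24: full span → s += 24 → s = 53.0000
seg 4 [168.2°–294.1°] cycloidal, h=28: θ=279.7° here. β=111.5, B=125.9. 28·(0.8856 − sin(2π·0.8856)/(2π)) = 27.7314 → s = 80.7314

80.7314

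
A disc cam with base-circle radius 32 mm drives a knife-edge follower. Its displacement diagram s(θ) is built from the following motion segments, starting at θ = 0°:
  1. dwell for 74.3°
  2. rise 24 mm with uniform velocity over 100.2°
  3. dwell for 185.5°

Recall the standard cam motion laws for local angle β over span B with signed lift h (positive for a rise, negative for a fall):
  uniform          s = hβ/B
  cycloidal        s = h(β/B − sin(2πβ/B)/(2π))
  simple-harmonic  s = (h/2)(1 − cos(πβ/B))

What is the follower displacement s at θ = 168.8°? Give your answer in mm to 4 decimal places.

seg 1 [0°–74.3°] dwell: s stays 0.0000
seg 2 [74.3°–174.5°] uniform, h=24: θ=168.8° here. β=94.5, B=100.2. 24·94.5/100.2 = 22.6347 → s = 22.6347

22.6347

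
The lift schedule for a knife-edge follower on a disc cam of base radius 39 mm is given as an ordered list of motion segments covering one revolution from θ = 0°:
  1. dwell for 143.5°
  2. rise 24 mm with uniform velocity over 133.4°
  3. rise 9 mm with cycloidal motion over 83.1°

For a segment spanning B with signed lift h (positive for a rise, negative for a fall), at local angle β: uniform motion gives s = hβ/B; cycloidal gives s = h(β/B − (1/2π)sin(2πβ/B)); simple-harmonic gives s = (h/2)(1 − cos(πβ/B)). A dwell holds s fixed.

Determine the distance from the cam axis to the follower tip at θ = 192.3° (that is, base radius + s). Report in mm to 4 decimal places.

seg 1 [0°–143.5°] dwell: s stays 0.0000
seg 2 [143.5°–276.9°] uniform, h=24: θ=192.3° here. β=48.8, B=133.4. 24·48.8/133.4 = 8.7796 → s = 8.7796
radial distance = base radius + s = 39 + 8.7796 = 47.7796

47.7796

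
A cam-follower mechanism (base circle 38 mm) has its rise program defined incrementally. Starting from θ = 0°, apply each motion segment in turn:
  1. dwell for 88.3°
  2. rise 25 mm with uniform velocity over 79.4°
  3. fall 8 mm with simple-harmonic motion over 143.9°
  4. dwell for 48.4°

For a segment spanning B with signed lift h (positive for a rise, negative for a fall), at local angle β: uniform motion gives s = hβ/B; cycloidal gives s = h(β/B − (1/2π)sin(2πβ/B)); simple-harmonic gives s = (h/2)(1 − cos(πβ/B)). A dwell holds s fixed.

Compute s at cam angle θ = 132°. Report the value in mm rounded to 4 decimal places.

seg 1 [0°–88.3°] dwell: s stays 0.0000
seg 2 [88.3°–167.7°] uniform, h=25: θ=132° here. β=43.7, B=79.4. 25·43.7/79.4 = 13.7594 → s = 13.7594

13.7594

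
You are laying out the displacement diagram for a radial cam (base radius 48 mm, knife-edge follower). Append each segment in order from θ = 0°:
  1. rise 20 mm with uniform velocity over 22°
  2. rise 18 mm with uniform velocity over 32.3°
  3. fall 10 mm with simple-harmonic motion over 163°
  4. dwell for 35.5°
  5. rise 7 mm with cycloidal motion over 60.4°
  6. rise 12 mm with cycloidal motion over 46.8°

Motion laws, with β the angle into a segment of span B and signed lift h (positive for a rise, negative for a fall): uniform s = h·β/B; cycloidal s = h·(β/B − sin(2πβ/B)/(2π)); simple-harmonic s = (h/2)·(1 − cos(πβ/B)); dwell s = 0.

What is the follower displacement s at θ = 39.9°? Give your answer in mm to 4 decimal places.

seg 1 [0°–22°] uniform, h=20: full span → s += 20 → s = 20.0000
seg 2 [22°–54.3°] uniform, h=18: θ=39.9° here. β=17.9, B=32.3. 18·17.9/32.3 = 9.9752 → s = 29.9752

29.9752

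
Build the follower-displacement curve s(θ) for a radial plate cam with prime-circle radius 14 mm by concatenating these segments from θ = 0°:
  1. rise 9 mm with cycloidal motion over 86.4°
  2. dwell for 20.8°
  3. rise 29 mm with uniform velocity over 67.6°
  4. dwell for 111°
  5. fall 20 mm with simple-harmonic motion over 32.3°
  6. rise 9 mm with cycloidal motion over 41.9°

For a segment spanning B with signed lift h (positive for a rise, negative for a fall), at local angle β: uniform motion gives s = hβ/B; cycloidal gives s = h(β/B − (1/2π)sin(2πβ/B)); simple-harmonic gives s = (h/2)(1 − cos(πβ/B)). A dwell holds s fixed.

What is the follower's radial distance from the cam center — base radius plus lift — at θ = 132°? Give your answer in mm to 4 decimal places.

seg 1 [0°–86.4°] cycloidal, h=9: full span → s += 9 → s = 9.0000
seg 2 [86.4°–107.2°] dwell: s stays 9.0000
seg 3 [107.2°–174.8°] uniform, h=29: θ=132° here. β=24.8, B=67.6. 29·24.8/67.6 = 10.6391 → s = 19.6391
radial distance = base radius + s = 14 + 19.6391 = 33.6391

33.6391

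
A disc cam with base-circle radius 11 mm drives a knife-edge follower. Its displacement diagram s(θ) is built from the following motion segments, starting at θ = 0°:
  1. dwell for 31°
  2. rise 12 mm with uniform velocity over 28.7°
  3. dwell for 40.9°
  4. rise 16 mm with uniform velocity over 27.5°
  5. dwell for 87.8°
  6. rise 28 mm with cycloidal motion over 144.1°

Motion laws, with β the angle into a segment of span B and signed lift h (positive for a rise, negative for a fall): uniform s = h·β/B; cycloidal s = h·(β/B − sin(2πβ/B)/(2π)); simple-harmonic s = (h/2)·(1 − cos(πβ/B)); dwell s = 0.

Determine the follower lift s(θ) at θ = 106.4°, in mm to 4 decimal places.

seg 1 [0°–31°] dwell: s stays 0.0000
seg 2 [31°–59.7°] uniform, h=12: full span → s += 12 → s = 12.0000
seg 3 [59.7°–100.6°] dwell: s stays 12.0000
seg 4 [100.6°–128.1°] uniform, h=16: θ=106.4° here. β=5.8, B=27.5. 16·5.8/27.5 = 3.3745 → s = 15.3745

15.3745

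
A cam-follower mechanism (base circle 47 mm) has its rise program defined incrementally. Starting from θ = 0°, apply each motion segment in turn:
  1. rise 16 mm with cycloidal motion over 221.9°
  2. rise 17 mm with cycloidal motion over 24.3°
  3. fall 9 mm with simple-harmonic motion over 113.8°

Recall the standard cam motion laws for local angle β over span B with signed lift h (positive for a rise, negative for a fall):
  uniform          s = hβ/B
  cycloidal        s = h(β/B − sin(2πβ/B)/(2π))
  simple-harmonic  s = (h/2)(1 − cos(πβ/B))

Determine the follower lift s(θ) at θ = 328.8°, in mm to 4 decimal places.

seg 1 [0°–221.9°] cycloidal, h=16: full span → s += 16 → s = 16.0000
seg 2 [221.9°–246.2°] cycloidal, h=17: full span → s += 17 → s = 33.0000
seg 3 [246.2°–360°] simple-harmonic, h=-9: θ=328.8° here. β=82.6, B=113.8. -9/2·(1 − cos(π·0.7258)) = -7.4315 → s = 25.5685

25.5685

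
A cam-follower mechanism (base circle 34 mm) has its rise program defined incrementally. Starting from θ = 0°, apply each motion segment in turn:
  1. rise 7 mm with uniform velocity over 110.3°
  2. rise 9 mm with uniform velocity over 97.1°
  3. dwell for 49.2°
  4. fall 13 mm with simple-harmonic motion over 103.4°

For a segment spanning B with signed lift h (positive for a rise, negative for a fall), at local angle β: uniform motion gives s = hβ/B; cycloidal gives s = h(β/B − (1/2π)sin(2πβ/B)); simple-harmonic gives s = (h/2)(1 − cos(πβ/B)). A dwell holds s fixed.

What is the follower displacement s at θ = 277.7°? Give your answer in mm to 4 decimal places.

seg 1 [0°–110.3°] uniform, h=7: full span → s += 7 → s = 7.0000
seg 2 [110.3°–207.4°] uniform, h=9: full span → s += 9 → s = 16.0000
seg 3 [207.4°–256.6°] dwell: s stays 16.0000
seg 4 [256.6°–360°] simple-harmonic, h=-13: θ=277.7° here. β=21.1, B=103.4. -13/2·(1 − cos(π·0.2041)) = -1.2906 → s = 14.7094

14.7094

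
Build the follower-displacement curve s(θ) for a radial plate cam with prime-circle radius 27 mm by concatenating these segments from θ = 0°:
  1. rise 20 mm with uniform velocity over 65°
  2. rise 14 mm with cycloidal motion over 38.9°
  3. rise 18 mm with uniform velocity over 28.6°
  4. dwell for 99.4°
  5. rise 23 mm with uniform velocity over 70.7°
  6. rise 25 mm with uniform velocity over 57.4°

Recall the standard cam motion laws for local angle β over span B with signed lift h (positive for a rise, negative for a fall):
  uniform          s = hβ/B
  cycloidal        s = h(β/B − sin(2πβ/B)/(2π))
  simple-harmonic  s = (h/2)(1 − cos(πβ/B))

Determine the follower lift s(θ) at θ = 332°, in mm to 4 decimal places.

seg 1 [0°–65°] uniform, h=20: full span → s += 20 → s = 20.0000
seg 2 [65°–103.9°] cycloidal, h=14: full span → s += 14 → s = 34.0000
seg 3 [103.9°–132.5°] uniform, h=18: full span → s += 18 → s = 52.0000
seg 4 [132.5°–231.9°] dwell: s stays 52.0000
seg 5 [231.9°–302.6°] uniform, h=23: full span → s += 23 → s = 75.0000
seg 6 [302.6°–360°] uniform, h=25: θ=332° here. β=29.4, B=57.4. 25·29.4/57.4 = 12.8049 → s = 87.8049

87.8049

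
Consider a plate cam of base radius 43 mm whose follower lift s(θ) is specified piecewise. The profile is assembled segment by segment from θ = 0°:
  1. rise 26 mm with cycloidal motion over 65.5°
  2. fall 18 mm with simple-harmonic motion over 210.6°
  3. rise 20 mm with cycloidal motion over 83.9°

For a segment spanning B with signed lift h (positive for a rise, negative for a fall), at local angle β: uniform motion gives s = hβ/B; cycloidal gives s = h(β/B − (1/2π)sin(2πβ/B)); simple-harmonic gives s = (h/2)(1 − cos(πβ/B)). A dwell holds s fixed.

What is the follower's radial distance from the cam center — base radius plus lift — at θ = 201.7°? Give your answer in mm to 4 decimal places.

seg 1 [0°–65.5°] cycloidal, h=26: full span → s += 26 → s = 26.0000
seg 2 [65.5°–276.1°] simple-harmonic, h=-18: θ=201.7° here. β=136.2, B=210.6. -18/2·(1 − cos(π·0.6467)) = -13.0032 → s = 12.9968
radial distance = base radius + s = 43 + 12.9968 = 55.9968

55.9968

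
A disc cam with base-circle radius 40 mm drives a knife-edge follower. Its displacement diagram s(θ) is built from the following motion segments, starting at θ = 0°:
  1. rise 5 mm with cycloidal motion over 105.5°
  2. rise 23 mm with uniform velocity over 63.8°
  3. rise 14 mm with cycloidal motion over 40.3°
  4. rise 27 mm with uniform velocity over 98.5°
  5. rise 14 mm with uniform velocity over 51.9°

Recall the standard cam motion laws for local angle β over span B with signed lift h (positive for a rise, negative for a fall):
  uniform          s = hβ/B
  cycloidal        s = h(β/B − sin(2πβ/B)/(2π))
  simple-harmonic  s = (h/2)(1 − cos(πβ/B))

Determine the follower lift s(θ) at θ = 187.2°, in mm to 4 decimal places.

seg 1 [0°–105.5°] cycloidal, h=5: full span → s += 5 → s = 5.0000
seg 2 [105.5°–169.3°] uniform, h=23: full span → s += 23 → s = 28.0000
seg 3 [169.3°–209.6°] cycloidal, h=14: θ=187.2° here. β=17.9, B=40.3. 14·(0.4442 − sin(2π·0.4442)/(2π)) = 5.4527 → s = 33.4527

33.4527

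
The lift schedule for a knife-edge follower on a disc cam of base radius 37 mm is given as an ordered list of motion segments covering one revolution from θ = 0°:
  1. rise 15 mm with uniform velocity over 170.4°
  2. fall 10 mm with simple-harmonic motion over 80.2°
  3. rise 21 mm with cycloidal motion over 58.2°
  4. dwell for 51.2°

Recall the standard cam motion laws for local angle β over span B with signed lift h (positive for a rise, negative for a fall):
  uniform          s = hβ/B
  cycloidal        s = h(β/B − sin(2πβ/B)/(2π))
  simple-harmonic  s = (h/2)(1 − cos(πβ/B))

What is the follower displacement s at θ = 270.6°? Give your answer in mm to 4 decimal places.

seg 1 [0°–170.4°] uniform, h=15: full span → s += 15 → s = 15.0000
seg 2 [170.4°–250.6°] simple-harmonic, h=-10: full span → s += -10 → s = 5.0000
seg 3 [250.6°–308.8°] cycloidal, h=21: θ=270.6° here. β=20, B=58.2. 21·(0.3436 − sin(2π·0.3436)/(2π)) = 4.4363 → s = 9.4363

9.4363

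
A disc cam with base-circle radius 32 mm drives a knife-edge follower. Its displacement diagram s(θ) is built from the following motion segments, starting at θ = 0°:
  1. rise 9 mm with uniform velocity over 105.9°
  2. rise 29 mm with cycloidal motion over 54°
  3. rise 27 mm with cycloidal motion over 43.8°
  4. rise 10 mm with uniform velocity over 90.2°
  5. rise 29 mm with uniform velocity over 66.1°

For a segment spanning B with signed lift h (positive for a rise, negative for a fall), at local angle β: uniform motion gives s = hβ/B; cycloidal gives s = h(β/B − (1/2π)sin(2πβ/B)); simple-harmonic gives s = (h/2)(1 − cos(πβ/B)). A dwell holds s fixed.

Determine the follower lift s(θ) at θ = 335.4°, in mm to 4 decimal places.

seg 1 [0°–105.9°] uniform, h=9: full span → s += 9 → s = 9.0000
seg 2 [105.9°–159.9°] cycloidal, h=29: full span → s += 29 → s = 38.0000
seg 3 [159.9°–203.7°] cycloidal, h=27: full span → s += 27 → s = 65.0000
seg 4 [203.7°–293.9°] uniform, h=10: full span → s += 10 → s = 75.0000
seg 5 [293.9°–360°] uniform, h=29: θ=335.4° here. β=41.5, B=66.1. 29·41.5/66.1 = 18.2073 → s = 93.2073

93.2073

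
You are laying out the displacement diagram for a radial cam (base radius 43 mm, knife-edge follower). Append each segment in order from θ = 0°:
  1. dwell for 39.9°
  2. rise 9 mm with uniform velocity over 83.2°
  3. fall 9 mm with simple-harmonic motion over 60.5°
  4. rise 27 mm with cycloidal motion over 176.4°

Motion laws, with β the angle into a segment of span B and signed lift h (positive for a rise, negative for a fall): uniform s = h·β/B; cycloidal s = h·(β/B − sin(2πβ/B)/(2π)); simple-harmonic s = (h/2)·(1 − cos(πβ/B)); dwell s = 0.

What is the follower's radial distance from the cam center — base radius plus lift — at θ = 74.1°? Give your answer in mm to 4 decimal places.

seg 1 [0°–39.9°] dwell: s stays 0.0000
seg 2 [39.9°–123.1°] uniform, h=9: θ=74.1° here. β=34.2, B=83.2. 9·34.2/83.2 = 3.6995 → s = 3.6995
radial distance = base radius + s = 43 + 3.6995 = 46.6995

46.6995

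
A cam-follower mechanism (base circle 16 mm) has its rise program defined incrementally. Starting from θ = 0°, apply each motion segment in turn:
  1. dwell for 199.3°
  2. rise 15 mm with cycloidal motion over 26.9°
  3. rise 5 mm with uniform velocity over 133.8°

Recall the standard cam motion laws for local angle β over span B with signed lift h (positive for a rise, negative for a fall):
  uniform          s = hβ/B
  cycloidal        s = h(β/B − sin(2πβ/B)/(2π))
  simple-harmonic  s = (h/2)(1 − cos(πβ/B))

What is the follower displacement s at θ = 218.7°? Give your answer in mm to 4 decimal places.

seg 1 [0°–199.3°] dwell: s stays 0.0000
seg 2 [199.3°–226.2°] cycloidal, h=15: θ=218.7° here. β=19.4, B=26.9. 15·(0.7212 − sin(2π·0.7212)/(2π)) = 13.1662 → s = 13.1662

13.1662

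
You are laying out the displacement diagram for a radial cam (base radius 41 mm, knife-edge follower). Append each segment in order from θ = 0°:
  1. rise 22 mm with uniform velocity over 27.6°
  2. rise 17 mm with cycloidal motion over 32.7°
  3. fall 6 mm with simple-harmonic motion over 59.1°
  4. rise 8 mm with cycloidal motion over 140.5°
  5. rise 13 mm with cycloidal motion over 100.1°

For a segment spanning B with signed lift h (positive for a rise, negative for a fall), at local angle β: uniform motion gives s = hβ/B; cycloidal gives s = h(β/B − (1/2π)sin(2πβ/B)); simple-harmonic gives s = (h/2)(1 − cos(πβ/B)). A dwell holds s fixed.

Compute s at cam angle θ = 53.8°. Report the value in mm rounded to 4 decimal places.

seg 1 [0°–27.6°] uniform, h=22: full span → s += 22 → s = 22.0000
seg 2 [27.6°–60.3°] cycloidal, h=17: θ=53.8° here. β=26.2, B=32.7. 17·(0.8012 − sin(2π·0.8012)/(2π)) = 16.1875 → s = 38.1875

38.1875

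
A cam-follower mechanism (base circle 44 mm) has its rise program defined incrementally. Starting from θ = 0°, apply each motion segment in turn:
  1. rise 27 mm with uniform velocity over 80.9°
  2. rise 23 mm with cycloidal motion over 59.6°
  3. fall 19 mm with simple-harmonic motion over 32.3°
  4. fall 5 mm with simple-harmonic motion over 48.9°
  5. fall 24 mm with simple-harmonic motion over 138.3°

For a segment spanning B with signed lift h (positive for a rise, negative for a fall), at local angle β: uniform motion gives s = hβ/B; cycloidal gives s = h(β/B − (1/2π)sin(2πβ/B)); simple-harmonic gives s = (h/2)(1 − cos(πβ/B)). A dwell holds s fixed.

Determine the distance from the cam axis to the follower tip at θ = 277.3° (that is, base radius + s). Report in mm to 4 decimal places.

seg 1 [0°–80.9°] uniform, h=27: full span → s += 27 → s = 27.0000
seg 2 [80.9°–140.5°] cycloidal, h=23: full span → s += 23 → s = 50.0000
seg 3 [140.5°–172.8°] simple-harmonic, h=-19: full span → s += -19 → s = 31.0000
seg 4 [172.8°–221.7°] simple-harmonic, h=-5: full span → s += -5 → s = 26.0000
seg 5 [221.7°–360°] simple-harmonic, h=-24: θ=277.3° here. β=55.6, B=138.3. -24/2·(1 − cos(π·0.4020)) = -8.3645 → s = 17.6355
radial distance = base radius + s = 44 + 17.6355 = 61.6355

61.6355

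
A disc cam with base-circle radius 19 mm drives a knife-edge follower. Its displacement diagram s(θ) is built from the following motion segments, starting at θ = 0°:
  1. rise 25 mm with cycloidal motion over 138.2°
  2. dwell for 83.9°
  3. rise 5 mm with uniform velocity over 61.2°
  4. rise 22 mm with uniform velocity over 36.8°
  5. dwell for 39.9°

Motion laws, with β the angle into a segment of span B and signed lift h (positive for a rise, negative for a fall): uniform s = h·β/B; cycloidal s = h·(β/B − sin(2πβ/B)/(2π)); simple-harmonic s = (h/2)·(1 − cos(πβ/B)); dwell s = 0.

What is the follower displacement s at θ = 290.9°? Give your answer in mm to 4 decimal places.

seg 1 [0°–138.2°] cycloidal, h=25: full span → s += 25 → s = 25.0000
seg 2 [138.2°–222.1°] dwell: s stays 25.0000
seg 3 [222.1°–283.3°] uniform, h=5: full span → s += 5 → s = 30.0000
seg 4 [283.3°–320.1°] uniform, h=22: θ=290.9° here. β=7.6, B=36.8. 22·7.6/36.8 = 4.5435 → s = 34.5435

34.5435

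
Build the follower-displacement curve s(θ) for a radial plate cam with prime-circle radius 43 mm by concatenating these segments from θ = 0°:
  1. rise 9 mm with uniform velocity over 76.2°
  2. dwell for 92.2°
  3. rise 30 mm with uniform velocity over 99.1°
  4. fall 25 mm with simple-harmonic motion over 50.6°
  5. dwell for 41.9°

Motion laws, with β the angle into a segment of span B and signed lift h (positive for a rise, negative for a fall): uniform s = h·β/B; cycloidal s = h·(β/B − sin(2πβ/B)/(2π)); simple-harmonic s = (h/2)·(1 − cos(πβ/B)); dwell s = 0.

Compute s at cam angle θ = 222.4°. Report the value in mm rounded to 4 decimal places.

seg 1 [0°–76.2°] uniform, h=9: full span → s += 9 → s = 9.0000
seg 2 [76.2°–168.4°] dwell: s stays 9.0000
seg 3 [168.4°–267.5°] uniform, h=30: θ=222.4° here. β=54, B=99.1. 30·54/99.1 = 16.3471 → s = 25.3471

25.3471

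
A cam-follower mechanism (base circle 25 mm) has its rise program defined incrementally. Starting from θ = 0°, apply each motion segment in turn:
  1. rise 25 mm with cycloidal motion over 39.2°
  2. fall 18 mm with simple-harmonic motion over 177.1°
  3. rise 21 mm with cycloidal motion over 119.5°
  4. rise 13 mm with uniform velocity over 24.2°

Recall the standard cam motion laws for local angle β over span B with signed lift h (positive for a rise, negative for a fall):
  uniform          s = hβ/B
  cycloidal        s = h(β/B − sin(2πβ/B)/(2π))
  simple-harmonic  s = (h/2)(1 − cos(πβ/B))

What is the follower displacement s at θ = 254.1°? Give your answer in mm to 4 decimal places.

seg 1 [0°–39.2°] cycloidal, h=25: full span → s += 25 → s = 25.0000
seg 2 [39.2°–216.3°] simple-harmonic, h=-18: full span → s += -18 → s = 7.0000
seg 3 [216.3°–335.8°] cycloidal, h=21: θ=254.1° here. β=37.8, B=119.5. 21·(0.3163 − sin(2π·0.3163)/(2π)) = 3.5864 → s = 10.5864

10.5864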